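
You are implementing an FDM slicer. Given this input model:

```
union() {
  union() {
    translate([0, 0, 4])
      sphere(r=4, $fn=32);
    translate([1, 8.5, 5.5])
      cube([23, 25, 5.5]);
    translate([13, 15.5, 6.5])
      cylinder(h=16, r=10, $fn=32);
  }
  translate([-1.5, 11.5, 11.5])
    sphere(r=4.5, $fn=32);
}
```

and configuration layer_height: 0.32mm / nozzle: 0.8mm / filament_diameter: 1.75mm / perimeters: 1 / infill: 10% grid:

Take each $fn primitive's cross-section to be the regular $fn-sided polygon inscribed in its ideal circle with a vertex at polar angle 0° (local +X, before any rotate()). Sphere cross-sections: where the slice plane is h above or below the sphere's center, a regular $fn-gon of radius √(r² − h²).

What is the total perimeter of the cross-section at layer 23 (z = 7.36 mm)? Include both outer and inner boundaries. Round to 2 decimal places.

At z = 7.36 mm: the sphere: section is a regular 32-gon, circumradius = √(r²−h²) = √(4²−3.36²) = 2.170 (perimeter = 2·32·2.170·sin(180°/32) = 13.61 mm); the cube at (1, 8.5) is present — its section is the full 23×25 rectangle (perimeter 96.00 mm); the r=10 cylinder at (13, 15.5) contributes a regular 32-gon of circumradius 10 (perimeter = 2·32·10.000·sin(180°/32) = 62.73 mm); Taking the union: the regions partially overlap (shared area 283.10 mm²), so the edge portions inside another operand are dropped and the merged outline is re-measured after clipping — boundary = 111.22 mm; the sphere at (-1.5, 11.5): section is a regular 32-gon, circumradius = √(r²−h²) = √(4.5²−4.14²) = 1.764 (perimeter = 2·32·1.764·sin(180°/32) = 11.06 mm); Taking the union: the 2 present regions are separate (no shared area or edge), so areas and boundary lengths simply add and each stays a separate island — boundary = 122.29 mm. Overall, the cross-section has 3 separate islands. Total boundary length (outer) = 122.29 mm.

122.29 mm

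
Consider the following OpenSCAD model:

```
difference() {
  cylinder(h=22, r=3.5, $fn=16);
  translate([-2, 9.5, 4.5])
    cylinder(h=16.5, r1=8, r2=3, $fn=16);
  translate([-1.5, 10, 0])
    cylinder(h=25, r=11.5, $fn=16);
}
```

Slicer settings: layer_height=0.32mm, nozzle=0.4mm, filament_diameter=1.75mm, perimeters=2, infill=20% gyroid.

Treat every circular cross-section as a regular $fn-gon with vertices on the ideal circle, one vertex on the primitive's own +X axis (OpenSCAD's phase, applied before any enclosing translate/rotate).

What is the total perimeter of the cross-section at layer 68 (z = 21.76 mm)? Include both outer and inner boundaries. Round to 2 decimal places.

16.44 mm

At z = 21.76 mm: the cylinder: section is a regular 16-gon, circumradius r=3.5 (perimeter = 2·16·3.500·sin(180°/16) = 21.85 mm); the cone at (-2, 9.5) is absent (z outside [4.5, 21]); the r=11.5 cylinder at (-1.5, 10) gives a regular 16-gon of circumradius 11.5 (constant along its height) (perimeter = 2·16·11.500·sin(180°/16) = 71.79 mm); Taking the first minus the rest: starting from the r=3.5 cylinder, the r=11.5 cylinder at (-1.5, 10) partially overlaps it — only the 26.15 mm² overlap (of its 404.88 mm²) is removed, clipping the outline — boundary = 16.44 mm. Overall, the cross-section is a single solid region. Total boundary length (outer) = 16.44 mm.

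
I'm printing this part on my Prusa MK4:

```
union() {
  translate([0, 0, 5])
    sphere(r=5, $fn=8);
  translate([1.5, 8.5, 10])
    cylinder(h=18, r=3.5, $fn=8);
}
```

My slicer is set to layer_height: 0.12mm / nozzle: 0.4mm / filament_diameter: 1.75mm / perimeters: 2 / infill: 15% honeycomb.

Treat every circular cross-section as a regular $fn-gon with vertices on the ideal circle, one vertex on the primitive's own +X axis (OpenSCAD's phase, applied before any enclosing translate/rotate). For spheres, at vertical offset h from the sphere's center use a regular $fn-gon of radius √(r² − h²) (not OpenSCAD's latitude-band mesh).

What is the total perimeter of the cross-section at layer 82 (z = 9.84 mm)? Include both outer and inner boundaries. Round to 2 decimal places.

7.68 mm

At z = 9.84 mm: the r=5 sphere slices to a regular 8-gon of circumradius 1.255 (√(r²−h²) with h=4.84 from center) (perimeter = 2·8·1.255·sin(180°/8) = 7.68 mm); the cylinder at (1.5, 8.5) is not intersected at this z (z outside [10, 28]); Merging all regions: only the r=5 sphere is present, so the union is just that shape — boundary = 7.68 mm. Overall, the cross-section is a single solid region. Total boundary length (outer) = 7.68 mm.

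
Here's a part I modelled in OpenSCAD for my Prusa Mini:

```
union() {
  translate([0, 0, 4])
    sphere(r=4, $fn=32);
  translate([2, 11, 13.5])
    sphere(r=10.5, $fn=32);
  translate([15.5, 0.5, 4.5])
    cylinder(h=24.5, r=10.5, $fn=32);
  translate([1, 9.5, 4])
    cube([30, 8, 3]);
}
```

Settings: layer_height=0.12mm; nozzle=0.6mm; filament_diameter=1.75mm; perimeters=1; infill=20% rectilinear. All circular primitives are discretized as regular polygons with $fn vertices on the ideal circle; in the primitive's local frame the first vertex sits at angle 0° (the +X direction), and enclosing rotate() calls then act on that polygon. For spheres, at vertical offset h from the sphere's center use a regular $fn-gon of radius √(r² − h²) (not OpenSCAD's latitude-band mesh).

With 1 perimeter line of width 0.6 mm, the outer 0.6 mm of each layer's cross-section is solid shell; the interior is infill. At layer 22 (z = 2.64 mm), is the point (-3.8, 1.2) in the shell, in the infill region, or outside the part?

At z = 2.64 mm: the sphere: section is a regular 32-gon, circumradius = √(r²−h²) = √(4²−1.36²) = 3.762; the sphere at (2, 11) is not intersected at this z (|z−center|=10.860 > r=10.5); the cylinder at (15.5, 0.5) does not reach this height (z outside [4.5, 29]); the cube at (1, 9.5) is absent (z outside [4, 7]); Taking the union: only the r=4 sphere is present, so the union is just that shape — 1 connected region. Overall, the cross-section is a single solid region. The nearest boundary edge runs (-3.48, 1.44)→(-3.69, 0.73); distance from the point to it = 0.24 mm. The point is not inside any of the regions above, so it lies outside the cross-section (0.24 mm from the nearest boundary).

outside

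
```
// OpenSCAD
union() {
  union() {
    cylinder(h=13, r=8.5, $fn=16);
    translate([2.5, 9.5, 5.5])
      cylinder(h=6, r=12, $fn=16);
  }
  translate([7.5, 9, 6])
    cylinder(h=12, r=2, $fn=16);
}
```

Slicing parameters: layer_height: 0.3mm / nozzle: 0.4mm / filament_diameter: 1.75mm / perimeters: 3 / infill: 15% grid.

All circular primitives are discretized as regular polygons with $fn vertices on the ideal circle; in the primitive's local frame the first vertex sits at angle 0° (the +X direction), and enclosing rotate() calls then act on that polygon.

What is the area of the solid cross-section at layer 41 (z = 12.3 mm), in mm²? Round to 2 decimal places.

At z = 12.3 mm: the r=8.5 cylinder gives a regular 16-gon of circumradius 8.5 (constant along its height) (area = (16/2)·8.500²·sin(360°/16) = 221.19 mm²); the cylinder at (2.5, 9.5) is not intersected at this z (z outside [5.5, 11.5]); Merging all regions: only the r=8.5 cylinder is present, so the union is just that shape — area = 221.19 mm²; the r=2 cylinder at (7.5, 9) contributes a regular 16-gon of circumradius 2 (area = (16/2)·2.000²·sin(360°/16) = 12.25 mm²); Combining (union): the 2 present regions are separate (no shared area or edge), so areas and boundary lengths simply add and each stays a separate island — area = 233.44 mm². Overall, the cross-section has 2 separate islands. Net area = 233.44 mm².

233.44 mm²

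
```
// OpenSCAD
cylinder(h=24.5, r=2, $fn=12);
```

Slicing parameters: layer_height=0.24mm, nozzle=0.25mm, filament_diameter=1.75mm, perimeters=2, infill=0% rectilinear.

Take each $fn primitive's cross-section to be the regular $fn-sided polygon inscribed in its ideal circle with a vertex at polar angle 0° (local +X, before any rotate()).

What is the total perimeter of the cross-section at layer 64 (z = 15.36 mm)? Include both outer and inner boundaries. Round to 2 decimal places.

12.42 mm

At z = 15.36 mm: the cylinder: section is a regular 12-gon, circumradius r=2 (perimeter = 2·12·2.000·sin(180°/12) = 12.42 mm). Overall, the cross-section is a single solid region. Total boundary length (outer) = 12.42 mm.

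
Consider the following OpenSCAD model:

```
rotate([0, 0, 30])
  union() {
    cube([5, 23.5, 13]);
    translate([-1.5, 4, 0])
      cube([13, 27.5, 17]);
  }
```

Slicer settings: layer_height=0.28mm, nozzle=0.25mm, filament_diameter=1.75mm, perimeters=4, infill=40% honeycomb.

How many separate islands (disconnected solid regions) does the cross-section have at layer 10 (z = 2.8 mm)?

1

At z = 2.8 mm: the 5×23.5 cube contributes its full rectangle; the cube at (-1.5, 4) is present — its section is the full 13×27.5 rectangle; Combining (union): the regions partially overlap (shared area 97.50 mm²), so overlapping operands fuse into one piece — 1 connected region; (rotated 30° about Z; rotation is an isometry so areas/perimeters/island counts are preserved). Overall, the cross-section is a single solid region. Island count = 1.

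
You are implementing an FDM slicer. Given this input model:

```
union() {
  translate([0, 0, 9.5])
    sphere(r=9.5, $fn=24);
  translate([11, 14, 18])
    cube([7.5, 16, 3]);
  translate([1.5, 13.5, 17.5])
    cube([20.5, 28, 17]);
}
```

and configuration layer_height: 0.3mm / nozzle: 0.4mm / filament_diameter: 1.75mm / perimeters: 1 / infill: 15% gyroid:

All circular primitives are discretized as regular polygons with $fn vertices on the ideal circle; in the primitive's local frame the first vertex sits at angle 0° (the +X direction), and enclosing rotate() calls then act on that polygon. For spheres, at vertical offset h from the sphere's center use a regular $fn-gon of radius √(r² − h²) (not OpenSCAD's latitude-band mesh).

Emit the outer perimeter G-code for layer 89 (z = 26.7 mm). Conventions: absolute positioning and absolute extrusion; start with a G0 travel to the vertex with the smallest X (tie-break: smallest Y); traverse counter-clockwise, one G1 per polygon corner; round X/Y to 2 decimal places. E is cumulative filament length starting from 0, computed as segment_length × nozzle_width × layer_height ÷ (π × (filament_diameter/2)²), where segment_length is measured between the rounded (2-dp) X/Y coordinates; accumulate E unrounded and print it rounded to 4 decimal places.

At z = 26.7 mm: the sphere is not intersected at this z (|z−center|=17.200 > r=9.5); the cube at (11, 14) is absent (z outside [18, 21]); the 20.5×28 cube at (1.5, 13.5) contributes its full rectangle; Taking the union: only the 20.5×28 cube at (1.5, 13.5) is present, so the union is just that shape — 1 connected region. The outline is a single polygon with 4 vertices. Extrusion per mm of travel: 0.4 × 0.3 / (π × 0.875²) = 0.049890. Accumulating E over each segment gives final E = 4.8393.

G0 X1.50 Y13.50 Z26.70
G1 X22.00 Y13.50 E1.0227
G1 X22.00 Y41.50 E2.4197
G1 X1.50 Y41.50 E3.4424
G1 X1.50 Y13.50 E4.8393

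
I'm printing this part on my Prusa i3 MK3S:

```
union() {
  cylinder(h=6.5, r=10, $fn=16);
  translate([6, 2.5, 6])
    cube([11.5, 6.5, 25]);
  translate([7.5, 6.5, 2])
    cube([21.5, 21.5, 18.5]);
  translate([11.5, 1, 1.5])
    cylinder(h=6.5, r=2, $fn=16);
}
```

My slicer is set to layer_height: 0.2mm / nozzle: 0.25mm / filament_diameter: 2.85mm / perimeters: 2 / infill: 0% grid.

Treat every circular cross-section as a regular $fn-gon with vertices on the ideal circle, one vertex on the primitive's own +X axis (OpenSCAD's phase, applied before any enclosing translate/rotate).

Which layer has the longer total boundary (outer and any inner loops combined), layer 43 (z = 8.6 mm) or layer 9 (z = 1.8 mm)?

Layer 43 (z = 8.6): the cylinder does not reach this height (z outside [0, 6.5]); the 11.5×6.5 cube at (6, 2.5) contributes its full rectangle (perimeter 36.00 mm); the 21.5×21.5 cube at (7.5, 6.5) contributes its full rectangle (perimeter 86.00 mm); the cylinder at (11.5, 1) does not reach this height (z outside [1.5, 8]); Combining (union): the regions partially overlap (shared area 25.00 mm²), so the edge portions inside another operand are dropped and the merged outline is re-measured after clipping — boundary = 97.00 mm. So its perimeter = 97.00 mm. Layer 9 (z = 1.8): the r=10 cylinder gives a regular 16-gon of circumradius 10 (constant along its height) (perimeter = 2·16·10.000·sin(180°/16) = 62.43 mm); the cube at (6, 2.5) is not intersected at this z (z outside [6, 31]); the cube at (7.5, 6.5) is absent (z outside [2, 20.5]); the r=2 cylinder at (11.5, 1) gives a regular 16-gon of circumradius 2 (constant along its height) (perimeter = 2·16·2.000·sin(180°/16) = 12.49 mm); Merging all regions: the regions partially overlap (shared area 0.42 mm²), so the edge portions inside another operand are dropped and the merged outline is re-measured after clipping — boundary = 70.80 mm. So its perimeter = 70.80 mm. Layer 43 is larger (97.00 vs 70.80 mm).

layer 43 (z = 8.6 mm)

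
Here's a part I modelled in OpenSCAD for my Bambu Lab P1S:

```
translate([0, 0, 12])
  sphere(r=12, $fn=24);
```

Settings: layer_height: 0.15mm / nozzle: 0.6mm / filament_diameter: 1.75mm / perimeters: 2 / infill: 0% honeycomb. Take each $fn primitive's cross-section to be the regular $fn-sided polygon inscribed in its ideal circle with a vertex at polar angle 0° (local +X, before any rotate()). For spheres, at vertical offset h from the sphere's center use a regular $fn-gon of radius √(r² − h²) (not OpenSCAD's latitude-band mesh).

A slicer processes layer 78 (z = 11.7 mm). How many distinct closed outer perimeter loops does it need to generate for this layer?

1

At z = 11.7 mm: the sphere: section is a regular 24-gon, circumradius = √(r²−h²) = √(12²−0.3²) = 11.996. The result has 1 disconnected region.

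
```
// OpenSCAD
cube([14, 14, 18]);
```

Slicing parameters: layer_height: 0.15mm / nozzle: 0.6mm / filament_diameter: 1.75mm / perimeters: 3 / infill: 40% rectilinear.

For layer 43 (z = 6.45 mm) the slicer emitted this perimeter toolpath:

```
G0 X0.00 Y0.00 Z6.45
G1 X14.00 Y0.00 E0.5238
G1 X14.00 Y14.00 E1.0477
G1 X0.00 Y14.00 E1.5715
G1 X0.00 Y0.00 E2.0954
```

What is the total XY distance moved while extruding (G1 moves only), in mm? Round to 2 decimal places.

56.00 mm

Sum the Euclidean lengths of each G1 segment: total = 56.00 mm.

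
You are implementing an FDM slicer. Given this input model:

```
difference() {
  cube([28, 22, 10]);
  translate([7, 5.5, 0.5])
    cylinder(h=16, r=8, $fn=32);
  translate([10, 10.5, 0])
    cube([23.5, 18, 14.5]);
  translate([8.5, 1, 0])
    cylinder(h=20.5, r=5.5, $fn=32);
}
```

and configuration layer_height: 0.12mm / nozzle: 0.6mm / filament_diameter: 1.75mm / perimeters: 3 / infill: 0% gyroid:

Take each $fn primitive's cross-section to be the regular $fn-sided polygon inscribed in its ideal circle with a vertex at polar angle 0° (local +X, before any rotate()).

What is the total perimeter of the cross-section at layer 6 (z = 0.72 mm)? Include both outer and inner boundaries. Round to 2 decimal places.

At z = 0.72 mm: the cube (footprint 28×22) is included at this height (perimeter 100.00 mm); the cylinder at (7, 5.5): section is a regular 32-gon, circumradius r=8 (perimeter = 2·32·8.000·sin(180°/32) = 50.18 mm); the 23.5×18 cube at (10, 10.5) contributes its full rectangle (perimeter 83.00 mm); the r=5.5 cylinder at (8.5, 1) gives a regular 32-gon of circumradius 5.5 (constant along its height) (perimeter = 2·32·5.500·sin(180°/32) = 34.50 mm); Subtracting the remaining from the first: starting from the 28×22 cube, the r=8 cylinder at (7, 5.5) partially overlaps it — only the 175.01 mm² overlap (of its 199.77 mm²) is removed, clipping the outline; the 23.5×18 cube at (10, 10.5) partially overlaps it — only the 202.48 mm² overlap (of its 423.00 mm²) is removed, clipping the outline; the r=5.5 cylinder at (8.5, 1) partially overlaps it — only the 0.87 mm² overlap (of its 94.42 mm²) is removed, clipping the outline — boundary = 99.00 mm. Overall, the cross-section has 3 separate islands. Total boundary length (outer) = 99.00 mm.

99.00 mm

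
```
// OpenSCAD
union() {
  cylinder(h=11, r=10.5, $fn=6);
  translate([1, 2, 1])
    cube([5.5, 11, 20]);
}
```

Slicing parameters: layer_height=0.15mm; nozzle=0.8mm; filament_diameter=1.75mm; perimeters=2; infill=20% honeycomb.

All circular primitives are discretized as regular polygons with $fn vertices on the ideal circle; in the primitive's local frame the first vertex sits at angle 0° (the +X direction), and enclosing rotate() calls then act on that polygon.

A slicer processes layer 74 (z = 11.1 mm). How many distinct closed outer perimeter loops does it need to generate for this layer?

1

At z = 11.1 mm: the cylinder does not reach this height (z outside [0, 11]); the cube at (1, 2) (footprint 5.5×11) is included at this height; Combining (union): only the 5.5×11 cube at (1, 2) is present, so the union is just that shape — 1 connected region. The result has 1 disconnected region.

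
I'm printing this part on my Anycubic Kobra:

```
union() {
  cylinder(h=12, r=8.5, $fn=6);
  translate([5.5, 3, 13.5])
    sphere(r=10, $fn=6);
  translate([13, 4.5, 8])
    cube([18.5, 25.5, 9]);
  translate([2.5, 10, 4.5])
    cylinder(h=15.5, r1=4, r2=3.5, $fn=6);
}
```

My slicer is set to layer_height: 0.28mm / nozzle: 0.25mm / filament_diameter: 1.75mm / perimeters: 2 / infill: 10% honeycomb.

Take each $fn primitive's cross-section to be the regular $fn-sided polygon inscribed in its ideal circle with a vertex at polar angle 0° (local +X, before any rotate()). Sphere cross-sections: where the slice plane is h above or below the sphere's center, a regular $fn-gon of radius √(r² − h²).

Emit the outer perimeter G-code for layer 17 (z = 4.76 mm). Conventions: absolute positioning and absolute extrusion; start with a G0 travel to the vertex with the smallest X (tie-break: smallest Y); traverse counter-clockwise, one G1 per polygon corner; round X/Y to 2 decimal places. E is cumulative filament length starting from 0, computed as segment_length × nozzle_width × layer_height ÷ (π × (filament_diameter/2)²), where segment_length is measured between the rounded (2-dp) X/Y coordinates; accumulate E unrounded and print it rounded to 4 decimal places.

G0 X-8.50 Y0.00 Z4.76
G1 X-4.25 Y-7.36 E0.2473
G1 X4.25 Y-7.36 E0.4947
G1 X7.80 Y-1.21 E0.7014
G1 X7.93 Y-1.21 E0.7052
G1 X10.36 Y3.00 E0.8466
G1 X7.93 Y7.21 E0.9881
G1 X4.88 Y7.21 E1.0769
G1 X6.49 Y10.00 E1.1706
G1 X4.50 Y13.46 E1.2868
G1 X0.50 Y13.46 E1.4032
G1 X-1.49 Y10.00 E1.5193
G1 X0.03 Y7.36 E1.6080
G1 X-4.25 Y7.36 E1.7325
G1 X-8.50 Y0.00 E1.9799

At z = 4.76 mm: the r=8.5 cylinder contributes a regular 6-gon of circumradius 8.5; the r=10 sphere at (5.5, 3) slices to a regular 6-gon of circumradius 4.859 (√(r²−h²) with h=8.74 from center); the cube at (13, 4.5) does not reach this height (z outside [8, 17]); the cone at (2.5, 10) contributes a regular 6-gon of circumradius 3.992 (interpolated between r1=4 and r2=3.5 at t=0.017); Merging all regions: the regions partially overlap (shared area 44.06 mm²), so overlapping operands fuse into one piece — 1 connected region. The outline is a single polygon with 14 vertices. Extrusion per mm of travel: 0.25 × 0.28 / (π × 0.875²) = 0.029103. Accumulating E over each segment gives final E = 1.9799.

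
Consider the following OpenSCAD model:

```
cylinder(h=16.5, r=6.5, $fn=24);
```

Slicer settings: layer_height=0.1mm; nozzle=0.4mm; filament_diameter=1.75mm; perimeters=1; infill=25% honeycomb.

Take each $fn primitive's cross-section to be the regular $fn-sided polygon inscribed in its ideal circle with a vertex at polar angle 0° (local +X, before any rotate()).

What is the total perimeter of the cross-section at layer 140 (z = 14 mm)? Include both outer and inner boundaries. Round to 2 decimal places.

At z = 14 mm: the cylinder: section is a regular 24-gon, circumradius r=6.5 (perimeter = 2·24·6.500·sin(180°/24) = 40.72 mm). Overall, the cross-section is a single solid region. Total boundary length (outer) = 40.72 mm.

40.72 mm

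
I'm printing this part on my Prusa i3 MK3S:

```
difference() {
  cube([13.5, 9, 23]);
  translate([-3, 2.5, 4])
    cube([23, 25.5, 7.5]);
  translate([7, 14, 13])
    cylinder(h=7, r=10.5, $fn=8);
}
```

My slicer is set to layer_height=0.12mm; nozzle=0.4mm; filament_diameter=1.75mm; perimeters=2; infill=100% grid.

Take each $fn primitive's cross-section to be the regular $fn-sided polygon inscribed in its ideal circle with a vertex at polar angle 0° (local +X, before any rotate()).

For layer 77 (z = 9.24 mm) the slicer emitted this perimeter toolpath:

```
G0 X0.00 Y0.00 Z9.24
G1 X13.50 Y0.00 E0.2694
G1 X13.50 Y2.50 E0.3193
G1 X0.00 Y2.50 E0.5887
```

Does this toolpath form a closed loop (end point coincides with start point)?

Start point (G0): (0.00, 0.00). End point (last G1): the path does not return to the start — open.

no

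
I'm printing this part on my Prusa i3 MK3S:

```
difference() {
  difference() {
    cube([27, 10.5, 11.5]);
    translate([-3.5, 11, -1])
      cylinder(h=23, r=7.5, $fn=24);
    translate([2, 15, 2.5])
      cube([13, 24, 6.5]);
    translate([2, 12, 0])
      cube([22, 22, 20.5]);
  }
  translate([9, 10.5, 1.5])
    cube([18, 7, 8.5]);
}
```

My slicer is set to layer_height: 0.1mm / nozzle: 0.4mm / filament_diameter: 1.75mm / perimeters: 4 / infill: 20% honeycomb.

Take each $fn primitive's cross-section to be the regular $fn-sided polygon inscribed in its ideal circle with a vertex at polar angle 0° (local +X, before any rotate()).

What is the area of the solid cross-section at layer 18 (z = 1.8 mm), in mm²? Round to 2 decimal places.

266.91 mm²

At z = 1.8 mm: the 27×10.5 cube contributes its full rectangle (area 283.50 mm²); the cylinder at (-3.5, 11): section is a regular 24-gon, circumradius r=7.5 (area = (24/2)·7.500²·sin(360°/24) = 174.70 mm²); the cube at (2, 15) does not reach this height (z outside [2.5, 9]); the cube at (2, 12) (footprint 22×22) is included at this height (area 484.00 mm²); Taking the first minus the rest: starting from the 27×10.5 cube (283.50 mm²), the r=7.5 cylinder at (-3.5, 11) partially overlaps it — only the 16.59 mm² overlap (of its 174.70 mm²) is removed, clipping the outline; the 22×22 cube at (2, 12) misses the remaining region (no effect) — area = 266.91 mm²; the 18×7 cube at (9, 10.5) contributes its full rectangle (area 126.00 mm²); Taking the first minus the rest: starting from that combined region (266.91 mm²), the 18×7 cube at (9, 10.5) misses the remaining region (no effect) — area = 266.91 mm². Overall, the cross-section is a single solid region. Net area = 266.91 mm².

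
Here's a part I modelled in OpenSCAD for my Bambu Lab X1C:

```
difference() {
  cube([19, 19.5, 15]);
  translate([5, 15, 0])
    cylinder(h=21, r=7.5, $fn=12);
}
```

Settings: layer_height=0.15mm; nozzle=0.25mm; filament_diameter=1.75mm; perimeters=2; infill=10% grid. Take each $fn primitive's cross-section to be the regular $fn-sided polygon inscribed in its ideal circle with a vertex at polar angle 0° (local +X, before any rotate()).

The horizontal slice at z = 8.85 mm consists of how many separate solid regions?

1

At z = 8.85 mm: the cube is present — its section is the full 19×19.5 rectangle; the r=7.5 cylinder at (5, 15) gives a regular 12-gon of circumradius 7.5 (constant along its height); Subtracting the remaining from the first: starting from the 19×19.5 cube, the r=7.5 cylinder at (5, 15) partially overlaps it — only the 129.10 mm² overlap (of its 168.75 mm²) is removed, clipping the outline — 1 connected region. The result has 1 disconnected region.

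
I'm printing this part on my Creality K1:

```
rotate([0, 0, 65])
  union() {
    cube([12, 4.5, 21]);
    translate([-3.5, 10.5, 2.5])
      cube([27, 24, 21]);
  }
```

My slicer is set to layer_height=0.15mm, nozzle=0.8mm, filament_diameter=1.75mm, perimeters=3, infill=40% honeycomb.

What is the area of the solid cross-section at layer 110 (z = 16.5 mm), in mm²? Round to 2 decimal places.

At z = 16.5 mm: the 12×4.5 cube contributes its full rectangle (area 54.00 mm²); the cube at (-3.5, 10.5) is present — its section is the full 27×24 rectangle (area 648.00 mm²); Combining (union): the 2 present regions are separate (no shared area or edge), so areas and boundary lengths simply add and each stays a separate island — area = 702.00 mm²; (whole slice rotated 65° about Z — lengths, areas and connectivity unchanged). Overall, the cross-section has 2 separate islands. Net area = 702.00 mm².

702.00 mm²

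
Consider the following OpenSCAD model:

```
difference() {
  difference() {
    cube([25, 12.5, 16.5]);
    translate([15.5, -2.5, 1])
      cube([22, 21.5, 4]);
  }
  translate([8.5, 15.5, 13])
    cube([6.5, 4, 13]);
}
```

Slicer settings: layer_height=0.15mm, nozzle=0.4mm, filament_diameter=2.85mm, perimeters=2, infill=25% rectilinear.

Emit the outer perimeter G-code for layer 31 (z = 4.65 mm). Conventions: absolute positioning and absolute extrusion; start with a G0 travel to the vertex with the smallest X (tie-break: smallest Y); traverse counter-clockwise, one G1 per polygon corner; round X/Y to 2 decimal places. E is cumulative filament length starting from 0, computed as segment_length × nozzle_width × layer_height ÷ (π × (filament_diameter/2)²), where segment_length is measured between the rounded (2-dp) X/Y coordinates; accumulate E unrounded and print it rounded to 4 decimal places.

At z = 4.65 mm: the cube is present — its section is the full 25×12.5 rectangle; the 22×21.5 cube at (15.5, -2.5) contributes its full rectangle; Taking the first minus the rest: starting from the 25×12.5 cube, the 22×21.5 cube at (15.5, -2.5) partially overlaps it — only the 118.75 mm² overlap (of its 473.00 mm²) is removed, clipping the outline — 1 connected region; the cube at (8.5, 15.5) is not intersected at this z (z outside [13, 26]); Subtracting the remaining from the first: none of the subtracted shapes is present at this height, so the result so far is unchanged — 1 connected region. The outline is a single polygon with 4 vertices. Extrusion per mm of travel: 0.4 × 0.15 / (π × 1.425²) = 0.009405. Accumulating E over each segment gives final E = 0.5267.

G0 X0.00 Y0.00 Z4.65
G1 X15.50 Y0.00 E0.1458
G1 X15.50 Y12.50 E0.2633
G1 X0.00 Y12.50 E0.4091
G1 X0.00 Y0.00 E0.5267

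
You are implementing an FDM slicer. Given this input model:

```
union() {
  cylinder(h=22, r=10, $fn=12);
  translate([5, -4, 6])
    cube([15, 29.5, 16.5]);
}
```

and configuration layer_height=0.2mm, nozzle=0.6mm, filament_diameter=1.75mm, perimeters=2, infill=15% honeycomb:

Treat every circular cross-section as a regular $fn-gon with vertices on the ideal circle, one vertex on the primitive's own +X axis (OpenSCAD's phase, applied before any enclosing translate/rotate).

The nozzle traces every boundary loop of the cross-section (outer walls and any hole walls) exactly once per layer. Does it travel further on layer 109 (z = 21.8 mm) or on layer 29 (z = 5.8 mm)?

layer 109 (z = 21.8 mm)

Layer 109 (z = 21.8): the r=10 cylinder contributes a regular 12-gon of circumradius 10 (perimeter = 2·12·10.000·sin(180°/12) = 62.12 mm); the 15×29.5 cube at (5, -4) contributes its full rectangle (perimeter 89.00 mm); Taking the union: the regions partially overlap (shared area 46.21 mm²), so the edge portions inside another operand are dropped and the merged outline is re-measured after clipping — boundary = 120.03 mm. So its perimeter = 120.03 mm. Layer 29 (z = 5.8): the r=10 cylinder contributes a regular 12-gon of circumradius 10 (perimeter = 2·12·10.000·sin(180°/12) = 62.12 mm); the cube at (5, -4) is not intersected at this z (z outside [6, 22.5]); Taking the union: only the r=10 cylinder is present, so the union is just that shape — boundary = 62.12 mm. So its perimeter = 62.12 mm. Layer 109 is larger (120.03 vs 62.12 mm).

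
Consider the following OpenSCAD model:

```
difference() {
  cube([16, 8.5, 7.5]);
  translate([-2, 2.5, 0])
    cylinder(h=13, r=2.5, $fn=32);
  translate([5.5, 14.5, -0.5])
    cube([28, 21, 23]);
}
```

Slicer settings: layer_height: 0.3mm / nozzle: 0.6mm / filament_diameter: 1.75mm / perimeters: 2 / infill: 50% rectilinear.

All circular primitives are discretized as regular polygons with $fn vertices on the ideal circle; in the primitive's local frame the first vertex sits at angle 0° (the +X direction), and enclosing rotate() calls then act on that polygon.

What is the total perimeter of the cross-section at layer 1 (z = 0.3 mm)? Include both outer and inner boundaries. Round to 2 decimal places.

At z = 0.3 mm: the cube (footprint 16×8.5) is included at this height (perimeter 49.00 mm); the r=2.5 cylinder at (-2, 2.5) contributes a regular 32-gon of circumradius 2.5 (perimeter = 2·32·2.500·sin(180°/32) = 15.68 mm); the cube at (5.5, 14.5) (footprint 28×21) is included at this height (perimeter 98.00 mm); Taking the first minus the rest: starting from the 16×8.5 cube, the r=2.5 cylinder at (-2, 2.5) partially overlaps it — only the 1.00 mm² overlap (of its 19.51 mm²) is removed, clipping the outline; the 28×21 cube at (5.5, 14.5) misses the remaining region (no effect) — boundary = 49.22 mm. Overall, the cross-section is a single solid region. Total boundary length (outer) = 49.22 mm.

49.22 mm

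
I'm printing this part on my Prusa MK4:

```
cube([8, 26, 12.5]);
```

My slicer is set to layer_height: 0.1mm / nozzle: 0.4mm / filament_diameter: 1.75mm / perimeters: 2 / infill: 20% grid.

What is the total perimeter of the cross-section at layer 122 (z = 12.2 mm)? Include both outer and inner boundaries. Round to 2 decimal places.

68.00 mm

At z = 12.2 mm: the 8×26 cube contributes its full rectangle (perimeter 68.00 mm). Overall, the cross-section is a single solid region. Total boundary length (outer) = 68.00 mm.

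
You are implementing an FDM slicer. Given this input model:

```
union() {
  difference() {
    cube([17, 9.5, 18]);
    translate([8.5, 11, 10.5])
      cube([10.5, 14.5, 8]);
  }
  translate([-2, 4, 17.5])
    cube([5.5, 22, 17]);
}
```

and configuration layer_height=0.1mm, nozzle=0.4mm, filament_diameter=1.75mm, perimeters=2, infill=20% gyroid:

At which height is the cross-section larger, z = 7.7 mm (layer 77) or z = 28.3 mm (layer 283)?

layer 77 (z = 7.7 mm)

Layer 77 (z = 7.7): the cube (footprint 17×9.5) is included at this height (area 161.50 mm²); the cube at (8.5, 11) is absent (z outside [10.5, 18.5]); Taking the first minus the rest: none of the subtracted shapes is present at this height, so the 17×9.5 cube is unchanged — area = 161.50 mm²; the cube at (-2, 4) does not reach this height (z outside [17.5, 34.5]); Merging all regions: only that combined region is present, so the union is just that shape — area = 161.50 mm². So its area = 161.50 mm². Layer 283 (z = 28.3): the cube is absent (z outside [0, 18]); the cube at (8.5, 11) is not intersected at this z (z outside [10.5, 18.5]); After the difference (first − rest): the first operand is absent here, so nothing remains; the cube at (-2, 4) (footprint 5.5×22) is included at this height (area 121.00 mm²); Taking the union: only the 5.5×22 cube at (-2, 4) is present, so the union is just that shape — area = 121.00 mm². So its area = 121.00 mm². Layer 77 is larger (161.50 vs 121.00 mm²).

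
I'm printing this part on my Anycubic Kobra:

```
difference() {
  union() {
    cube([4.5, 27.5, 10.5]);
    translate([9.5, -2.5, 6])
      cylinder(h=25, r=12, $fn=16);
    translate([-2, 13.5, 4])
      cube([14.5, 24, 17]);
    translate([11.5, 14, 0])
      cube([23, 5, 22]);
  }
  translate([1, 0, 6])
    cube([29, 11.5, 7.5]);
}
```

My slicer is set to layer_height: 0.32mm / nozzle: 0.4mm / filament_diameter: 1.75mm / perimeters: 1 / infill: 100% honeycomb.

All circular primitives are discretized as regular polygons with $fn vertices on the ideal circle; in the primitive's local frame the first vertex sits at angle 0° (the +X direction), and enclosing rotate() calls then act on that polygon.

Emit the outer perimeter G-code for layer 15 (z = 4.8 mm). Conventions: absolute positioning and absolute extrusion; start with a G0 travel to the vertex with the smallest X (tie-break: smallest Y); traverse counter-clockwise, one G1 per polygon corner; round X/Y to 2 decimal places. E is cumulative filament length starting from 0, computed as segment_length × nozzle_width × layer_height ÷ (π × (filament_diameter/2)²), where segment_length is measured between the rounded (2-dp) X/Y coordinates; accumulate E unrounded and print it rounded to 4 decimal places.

At z = 4.8 mm: the 4.5×27.5 cube contributes its full rectangle; the cylinder at (9.5, -2.5) is not intersected at this z (z outside [6, 31]); the cube at (-2, 13.5) (footprint 14.5×24) is included at this height; the cube at (11.5, 14) is present — its section is the full 23×5 rectangle; Merging all regions: the regions partially overlap (shared area 68.00 mm²), so overlapping operands fuse into one piece — 1 connected region; the cube at (1, 0) is absent (z outside [6, 13.5]); After the difference (first − rest): none of the subtracted shapes is present at this height, so the result so far is unchanged — 1 connected region. The outline is a single polygon with 12 vertices. Extrusion per mm of travel: 0.4 × 0.32 / (π × 0.875²) = 0.053216. Accumulating E over each segment gives final E = 7.8760.

G0 X-2.00 Y13.50 Z4.80
G1 X0.00 Y13.50 E0.1064
G1 X0.00 Y0.00 E0.8249
G1 X4.50 Y0.00 E1.0643
G1 X4.50 Y13.50 E1.7827
G1 X12.50 Y13.50 E2.2085
G1 X12.50 Y14.00 E2.2351
G1 X34.50 Y14.00 E3.4058
G1 X34.50 Y19.00 E3.6719
G1 X12.50 Y19.00 E4.8427
G1 X12.50 Y37.50 E5.8272
G1 X-2.00 Y37.50 E6.5988
G1 X-2.00 Y13.50 E7.8760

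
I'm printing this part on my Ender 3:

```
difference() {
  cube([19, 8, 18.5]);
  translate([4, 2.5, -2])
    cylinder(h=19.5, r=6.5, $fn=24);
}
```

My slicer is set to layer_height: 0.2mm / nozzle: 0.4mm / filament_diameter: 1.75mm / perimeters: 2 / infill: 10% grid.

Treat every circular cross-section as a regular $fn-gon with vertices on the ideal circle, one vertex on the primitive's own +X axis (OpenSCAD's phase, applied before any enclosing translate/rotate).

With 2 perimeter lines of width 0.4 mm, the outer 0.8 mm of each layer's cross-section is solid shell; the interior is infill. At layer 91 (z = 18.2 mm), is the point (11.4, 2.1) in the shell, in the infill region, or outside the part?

At z = 18.2 mm: the cube (footprint 19×8) is included at this height; the cylinder at (4, 2.5) is absent (z outside [-2, 17.5]); Subtracting the remaining from the first: none of the subtracted shapes is present at this height, so the 19×8 cube is unchanged — 1 connected region. Overall, the cross-section is a single solid region. The nearest boundary edge runs (0.00, 0.00)→(19.00, 0.00); distance from the point to it = 2.10 mm. The point is inside the cross-section and 2.10 mm from the nearest boundary — more than the 0.8 mm shell width (2 × 0.4), so it's in the infill interior.

infill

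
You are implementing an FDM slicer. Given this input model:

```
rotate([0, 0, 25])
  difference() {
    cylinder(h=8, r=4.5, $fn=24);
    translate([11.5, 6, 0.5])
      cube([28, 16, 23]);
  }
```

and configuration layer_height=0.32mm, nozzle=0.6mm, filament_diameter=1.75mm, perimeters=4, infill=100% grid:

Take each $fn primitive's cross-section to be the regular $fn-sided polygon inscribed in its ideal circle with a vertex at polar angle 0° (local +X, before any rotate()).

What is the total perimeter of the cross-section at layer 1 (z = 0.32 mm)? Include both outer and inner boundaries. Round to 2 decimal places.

28.19 mm

At z = 0.32 mm: the r=4.5 cylinder gives a regular 24-gon of circumradius 4.5 (constant along its height) (perimeter = 2·24·4.500·sin(180°/24) = 28.19 mm); the cube at (11.5, 6) does not reach this height (z outside [0.5, 23.5]); After the difference (first − rest): none of the subtracted shapes is present at this height, so the r=4.5 cylinder is unchanged — boundary = 28.19 mm; (whole slice rotated 25° about Z — lengths, areas and connectivity unchanged). Overall, the cross-section is a single solid region. Total boundary length (outer) = 28.19 mm.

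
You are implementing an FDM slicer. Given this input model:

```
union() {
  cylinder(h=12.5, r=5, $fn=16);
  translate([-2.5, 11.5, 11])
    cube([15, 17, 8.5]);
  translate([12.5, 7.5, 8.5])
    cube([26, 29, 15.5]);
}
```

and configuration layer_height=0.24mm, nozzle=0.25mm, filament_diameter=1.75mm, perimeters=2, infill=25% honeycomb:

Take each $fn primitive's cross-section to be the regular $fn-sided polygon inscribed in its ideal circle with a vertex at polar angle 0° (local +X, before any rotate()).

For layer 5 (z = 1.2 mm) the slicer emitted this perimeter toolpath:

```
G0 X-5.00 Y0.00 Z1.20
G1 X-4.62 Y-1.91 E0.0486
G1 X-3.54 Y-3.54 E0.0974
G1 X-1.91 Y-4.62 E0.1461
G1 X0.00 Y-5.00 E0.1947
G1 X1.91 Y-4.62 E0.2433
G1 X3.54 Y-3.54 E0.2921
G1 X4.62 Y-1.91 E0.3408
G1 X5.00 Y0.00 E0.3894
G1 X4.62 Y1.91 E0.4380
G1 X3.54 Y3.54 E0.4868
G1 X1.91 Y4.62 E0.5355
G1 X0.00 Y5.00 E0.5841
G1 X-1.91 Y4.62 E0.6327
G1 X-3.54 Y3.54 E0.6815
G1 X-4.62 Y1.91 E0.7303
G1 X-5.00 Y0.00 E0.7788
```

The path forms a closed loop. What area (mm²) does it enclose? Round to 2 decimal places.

76.57 mm²

Apply the shoelace formula to the sequence of (X, Y) vertices; enclosed area = 76.57 mm².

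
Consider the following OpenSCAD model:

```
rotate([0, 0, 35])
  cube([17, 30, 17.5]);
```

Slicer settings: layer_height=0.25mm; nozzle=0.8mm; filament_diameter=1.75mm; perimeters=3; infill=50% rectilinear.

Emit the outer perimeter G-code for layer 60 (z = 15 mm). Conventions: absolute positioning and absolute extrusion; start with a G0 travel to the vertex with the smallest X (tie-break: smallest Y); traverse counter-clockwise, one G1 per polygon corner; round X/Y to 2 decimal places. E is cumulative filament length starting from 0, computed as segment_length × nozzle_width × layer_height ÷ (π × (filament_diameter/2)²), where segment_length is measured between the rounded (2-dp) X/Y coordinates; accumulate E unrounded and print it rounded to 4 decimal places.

G0 X-17.21 Y24.57 Z15.00
G1 X0.00 Y0.00 E2.4943
G1 X13.93 Y9.75 E3.9081
G1 X-3.28 Y34.33 E6.4032
G1 X-17.21 Y24.57 E7.8175

At z = 15 mm: the cube (footprint 17×30) is included at this height; (rotated 35° about Z; rotation is an isometry so areas/perimeters/island counts are preserved). The outline is a single polygon with 4 vertices. Extrusion per mm of travel: 0.8 × 0.25 / (π × 0.875²) = 0.083150. Accumulating E over each segment gives final E = 7.8175.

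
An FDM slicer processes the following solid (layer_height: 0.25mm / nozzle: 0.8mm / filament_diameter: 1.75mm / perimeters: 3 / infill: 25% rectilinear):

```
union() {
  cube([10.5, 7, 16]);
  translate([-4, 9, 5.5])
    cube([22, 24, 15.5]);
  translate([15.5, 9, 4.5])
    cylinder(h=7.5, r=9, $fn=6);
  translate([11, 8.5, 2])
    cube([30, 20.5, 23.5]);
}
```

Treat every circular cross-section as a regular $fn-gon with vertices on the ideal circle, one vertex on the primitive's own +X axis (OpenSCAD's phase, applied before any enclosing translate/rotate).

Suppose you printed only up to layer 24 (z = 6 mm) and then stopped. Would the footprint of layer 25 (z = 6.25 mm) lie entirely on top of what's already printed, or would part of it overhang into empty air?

entirely on top

Compare the two slices. At z = 6: the 10.5×7 cube contributes its full rectangle (area 73.50 mm²); the cube at (-4, 9) (footprint 22×24) is included at this height (area 528.00 mm²); the cylinder at (15.5, 9): section is a regular 6-gon, circumradius r=9 (area = (6/2)·9.000²·sin(360°/6) = 210.44 mm²); the 30×20.5 cube at (11, 8.5) contributes its full rectangle (area 615.00 mm²); Merging all regions: the regions partially overlap — summed areas 1426.94 mm² minus the doubly-counted overlap 258.91 mm² gives 1168.03 mm² — area = 1168.03 mm². At z = 6.25: the cube is present — its section is the full 10.5×7 rectangle (area 73.50 mm²); the cube at (-4, 9) (footprint 22×24) is included at this height (area 528.00 mm²); the r=9 cylinder at (15.5, 9) contributes a regular 6-gon of circumradius 9 (area = (6/2)·9.000²·sin(360°/6) = 210.44 mm²); the cube at (11, 8.5) (footprint 30×20.5) is included at this height (area 615.00 mm²); Merging all regions: the regions partially overlap — summed areas 1426.94 mm² minus the doubly-counted overlap 258.91 mm² gives 1168.03 mm² — area = 1168.03 mm². Checking containment: the cross-section at z = 6.25 is a subset of the cross-section at z = 6.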